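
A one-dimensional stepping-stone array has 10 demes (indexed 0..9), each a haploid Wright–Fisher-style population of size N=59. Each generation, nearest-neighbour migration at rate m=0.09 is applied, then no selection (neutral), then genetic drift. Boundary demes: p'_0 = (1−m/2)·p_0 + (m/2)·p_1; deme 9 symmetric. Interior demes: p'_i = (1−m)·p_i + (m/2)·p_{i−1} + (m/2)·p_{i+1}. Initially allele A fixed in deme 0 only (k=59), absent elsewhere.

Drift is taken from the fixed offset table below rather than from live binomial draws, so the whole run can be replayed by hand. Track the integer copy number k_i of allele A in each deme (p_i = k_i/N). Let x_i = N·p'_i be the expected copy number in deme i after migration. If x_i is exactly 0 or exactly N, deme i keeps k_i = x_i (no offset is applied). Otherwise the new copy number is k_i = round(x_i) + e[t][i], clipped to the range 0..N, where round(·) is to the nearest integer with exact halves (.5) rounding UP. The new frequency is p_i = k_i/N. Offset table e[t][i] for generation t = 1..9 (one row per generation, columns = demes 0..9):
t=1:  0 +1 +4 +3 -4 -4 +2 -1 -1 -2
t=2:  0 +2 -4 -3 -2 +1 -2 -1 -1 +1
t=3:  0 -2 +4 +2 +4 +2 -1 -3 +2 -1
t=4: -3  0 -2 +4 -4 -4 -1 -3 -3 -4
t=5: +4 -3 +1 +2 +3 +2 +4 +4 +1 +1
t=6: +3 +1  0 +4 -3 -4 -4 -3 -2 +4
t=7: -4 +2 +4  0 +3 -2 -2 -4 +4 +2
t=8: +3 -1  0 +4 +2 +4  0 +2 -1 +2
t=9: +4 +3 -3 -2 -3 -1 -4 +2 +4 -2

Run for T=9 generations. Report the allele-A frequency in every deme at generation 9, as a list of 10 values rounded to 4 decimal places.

t=0: k=[59 0 0 0 0 0 0 0 0 0]
t=1: x=[56.3450 2.6550 0.0000 0.0000 0.0000 0.0000 0.0000 0.0000 0.0000 0.0000] k=[56 4 0 0 0 0 0 0 0 0]
t=2: x=[53.6600 6.1600 0.1800 0.0000 0.0000 0.0000 0.0000 0.0000 0.0000 0.0000] k=[54 8 0 0 0 0 0 0 0 0]
t=3: x=[51.9300 9.7100 0.3600 0.0000 0.0000 0.0000 0.0000 0.0000 0.0000 0.0000] k=[52 8 4 0 0 0 0 0 0 0]
t=4: x=[50.0200 9.8000 4.0000 0.1800 0.0000 0.0000 0.0000 0.0000 0.0000 0.0000] k=[47 10 2 4 0 0 0 0 0 0]
t=5: x=[45.3350 11.3050 2.4500 3.7300 0.1800 0.0000 0.0000 0.0000 0.0000 0.0000] k=[49 8 3 6 3 0 0 0 0 0]
t=6: x=[47.1550 9.6200 3.3600 5.7300 3.0000 0.1350 0.0000 0.0000 0.0000 0.0000] k=[50 11 3 10 0 0 0 0 0 0]
t=7: x=[48.2450 12.3950 3.6750 9.2350 0.4500 0.0000 0.0000 0.0000 0.0000 0.0000] k=[44 14 8 9 3 0 0 0 0 0]
t=8: x=[42.6500 15.0800 8.3150 8.6850 3.1350 0.1350 0.0000 0.0000 0.0000 0.0000] k=[46 14 8 13 5 4 0 0 0 0]
t=9: x=[44.5600 15.1700 8.4950 12.4150 5.3150 3.8650 0.1800 0.0000 0.0000 0.0000] k=[49 18 5 10 2 3 0 0 0 0]

[0.8305, 0.3051, 0.0847, 0.1695, 0.0339, 0.0508, 0.0000, 0.0000, 0.0000, 0.0000]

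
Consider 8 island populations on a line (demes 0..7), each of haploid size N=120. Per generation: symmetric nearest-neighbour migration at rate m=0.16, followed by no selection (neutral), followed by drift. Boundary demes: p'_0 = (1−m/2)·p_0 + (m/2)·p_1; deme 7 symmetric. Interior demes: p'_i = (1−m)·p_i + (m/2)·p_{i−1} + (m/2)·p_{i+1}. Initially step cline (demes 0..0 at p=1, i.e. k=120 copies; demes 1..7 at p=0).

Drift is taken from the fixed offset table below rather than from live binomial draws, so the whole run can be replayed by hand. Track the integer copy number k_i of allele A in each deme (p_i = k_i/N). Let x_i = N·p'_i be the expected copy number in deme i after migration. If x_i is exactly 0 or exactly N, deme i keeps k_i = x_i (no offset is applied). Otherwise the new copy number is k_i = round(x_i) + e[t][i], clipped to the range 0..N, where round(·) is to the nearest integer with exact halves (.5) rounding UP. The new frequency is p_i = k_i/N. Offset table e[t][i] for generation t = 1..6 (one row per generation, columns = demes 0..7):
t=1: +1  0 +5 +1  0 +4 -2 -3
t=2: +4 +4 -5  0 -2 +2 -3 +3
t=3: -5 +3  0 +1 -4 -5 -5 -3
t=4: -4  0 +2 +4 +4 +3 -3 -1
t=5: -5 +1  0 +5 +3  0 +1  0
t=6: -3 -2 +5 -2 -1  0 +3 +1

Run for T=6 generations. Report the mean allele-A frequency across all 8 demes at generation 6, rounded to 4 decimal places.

0.1333

t=0: k=[120 0 0 0 0 0 0 0]
t=1: x=[110.4000 9.6000 0.0000 0.0000 0.0000 0.0000 0.0000 0.0000] k=[111 10 0 0 0 0 0 0]
t=2: x=[102.9200 17.2800 0.8000 0.0000 0.0000 0.0000 0.0000 0.0000] k=[107 21 0 0 0 0 0 0]
t=3: x=[100.1200 26.2000 1.6800 0.0000 0.0000 0.0000 0.0000 0.0000] k=[95 29 2 0 0 0 0 0]
t=4: x=[89.7200 32.1200 4.0000 0.1600 0.0000 0.0000 0.0000 0.0000] k=[86 32 6 4 0 0 0 0]
t=5: x=[81.6800 34.2400 7.9200 3.8400 0.3200 0.0000 0.0000 0.0000] k=[77 35 8 9 3 0 0 0]
t=6: x=[73.6400 36.2000 10.2400 8.4400 3.2400 0.2400 0.0000 0.0000] k=[71 34 15 6 2 0 0 0]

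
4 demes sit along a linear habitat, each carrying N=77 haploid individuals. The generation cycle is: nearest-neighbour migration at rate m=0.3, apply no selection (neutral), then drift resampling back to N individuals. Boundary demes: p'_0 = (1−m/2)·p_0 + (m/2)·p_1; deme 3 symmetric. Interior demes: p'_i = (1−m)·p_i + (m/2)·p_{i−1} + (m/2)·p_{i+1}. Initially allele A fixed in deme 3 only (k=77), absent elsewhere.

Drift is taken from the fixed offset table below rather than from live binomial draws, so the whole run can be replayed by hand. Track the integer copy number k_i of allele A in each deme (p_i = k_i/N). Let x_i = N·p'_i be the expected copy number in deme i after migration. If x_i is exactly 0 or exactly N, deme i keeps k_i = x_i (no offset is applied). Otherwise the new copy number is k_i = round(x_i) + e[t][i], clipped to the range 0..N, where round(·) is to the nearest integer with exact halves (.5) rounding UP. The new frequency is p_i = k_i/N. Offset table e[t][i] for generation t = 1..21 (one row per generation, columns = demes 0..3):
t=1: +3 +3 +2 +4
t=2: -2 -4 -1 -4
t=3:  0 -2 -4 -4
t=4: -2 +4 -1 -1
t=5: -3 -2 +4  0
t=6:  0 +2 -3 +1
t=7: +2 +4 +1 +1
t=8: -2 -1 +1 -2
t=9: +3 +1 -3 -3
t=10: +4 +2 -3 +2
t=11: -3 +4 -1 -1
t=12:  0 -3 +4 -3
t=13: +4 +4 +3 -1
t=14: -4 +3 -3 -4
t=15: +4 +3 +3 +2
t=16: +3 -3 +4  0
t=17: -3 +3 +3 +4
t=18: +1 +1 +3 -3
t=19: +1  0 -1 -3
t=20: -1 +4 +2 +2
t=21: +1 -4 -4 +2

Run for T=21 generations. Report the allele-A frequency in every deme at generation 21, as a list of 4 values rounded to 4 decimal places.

[0.3247, 0.3247, 0.3117, 0.3506]

t=0: k=[0 0 0 77]
t=1: x=[0.0000 0.0000 11.5500 65.4500] k=[0 0 14 69]
t=2: x=[0.0000 2.1000 20.1500 60.7500] k=[0 0 19 57]
t=3: x=[0.0000 2.8500 21.8500 51.3000] k=[0 1 18 47]
t=4: x=[0.1500 3.4000 19.8000 42.6500] k=[0 7 19 42]
t=5: x=[1.0500 7.7500 20.6500 38.5500] k=[0 6 25 39]
t=6: x=[0.9000 7.9500 24.2500 36.9000] k=[1 10 21 38]
t=7: x=[2.3500 10.3000 21.9000 35.4500] k=[4 14 23 36]
t=8: x=[5.5000 13.8500 23.6000 34.0500] k=[4 13 25 32]
t=9: x=[5.3500 13.4500 24.2500 30.9500] k=[8 14 21 28]
t=10: x=[8.9000 14.1500 21.0000 26.9500] k=[13 16 18 29]
t=11: x=[13.4500 15.8500 19.3500 27.3500] k=[10 20 18 26]
t=12: x=[11.5000 18.2000 19.5000 24.8000] k=[12 15 24 22]
t=13: x=[12.4500 15.9000 22.3500 22.3000] k=[16 20 25 21]
t=14: x=[16.6000 20.1500 23.6500 21.6000] k=[13 23 21 18]
t=15: x=[14.5000 21.2000 20.8500 18.4500] k=[19 24 24 20]
t=16: x=[19.7500 23.2500 23.4000 20.6000] k=[23 20 27 21]
t=17: x=[22.5500 21.5000 25.0500 21.9000] k=[20 25 28 26]
t=18: x=[20.7500 24.7000 27.2500 26.3000] k=[22 26 30 23]
t=19: x=[22.6000 26.0000 28.3500 24.0500] k=[24 26 27 21]
t=20: x=[24.3000 25.8500 25.9500 21.9000] k=[23 30 28 24]
t=21: x=[24.0500 28.6500 27.7000 24.6000] k=[25 25 24 27]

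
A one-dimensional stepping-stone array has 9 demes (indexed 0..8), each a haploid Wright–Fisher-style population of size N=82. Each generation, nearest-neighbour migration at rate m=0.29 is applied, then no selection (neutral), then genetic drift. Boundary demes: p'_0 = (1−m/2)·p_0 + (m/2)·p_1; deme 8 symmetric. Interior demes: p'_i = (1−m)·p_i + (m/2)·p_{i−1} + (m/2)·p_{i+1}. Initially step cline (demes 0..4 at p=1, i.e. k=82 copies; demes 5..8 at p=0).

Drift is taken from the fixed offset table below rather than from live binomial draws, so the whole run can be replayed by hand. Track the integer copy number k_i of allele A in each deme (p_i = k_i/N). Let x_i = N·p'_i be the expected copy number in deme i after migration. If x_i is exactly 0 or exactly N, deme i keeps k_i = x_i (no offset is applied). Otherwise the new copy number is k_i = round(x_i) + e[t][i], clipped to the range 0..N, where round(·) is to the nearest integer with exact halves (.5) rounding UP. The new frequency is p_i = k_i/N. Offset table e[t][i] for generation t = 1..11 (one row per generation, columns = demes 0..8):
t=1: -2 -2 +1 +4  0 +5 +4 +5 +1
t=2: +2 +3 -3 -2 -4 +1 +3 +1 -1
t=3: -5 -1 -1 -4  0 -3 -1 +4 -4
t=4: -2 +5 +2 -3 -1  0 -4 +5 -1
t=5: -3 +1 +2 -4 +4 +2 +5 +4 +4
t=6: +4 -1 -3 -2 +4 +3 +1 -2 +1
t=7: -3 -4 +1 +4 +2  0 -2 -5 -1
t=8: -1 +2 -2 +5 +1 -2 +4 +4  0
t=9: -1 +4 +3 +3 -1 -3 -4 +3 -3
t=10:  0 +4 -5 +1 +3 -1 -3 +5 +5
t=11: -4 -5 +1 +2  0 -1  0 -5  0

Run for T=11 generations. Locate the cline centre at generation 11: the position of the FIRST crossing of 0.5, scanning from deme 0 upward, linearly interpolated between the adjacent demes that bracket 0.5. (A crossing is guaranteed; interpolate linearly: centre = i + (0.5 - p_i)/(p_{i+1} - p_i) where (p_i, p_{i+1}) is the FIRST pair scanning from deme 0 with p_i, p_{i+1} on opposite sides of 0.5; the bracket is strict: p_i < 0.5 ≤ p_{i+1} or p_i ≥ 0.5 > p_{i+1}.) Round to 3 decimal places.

4.583

t=0: k=[82 82 82 82 82 0 0 0 0]
t=1: x=[82.0000 82.0000 82.0000 82.0000 70.1100 11.8900 0.0000 0.0000 0.0000] k=[82 82 82 82 70 17 0 0 0]
t=2: x=[82.0000 82.0000 82.0000 80.2600 64.0550 22.2200 2.4650 0.0000 0.0000] k=[82 82 82 78 60 23 5 0 0]
t=3: x=[82.0000 82.0000 81.4200 75.9700 57.2450 25.7550 6.8850 0.7250 0.0000] k=[82 82 80 72 57 23 6 5 0]
t=4: x=[82.0000 81.7100 79.1300 70.9850 54.2450 25.4650 8.3200 4.4200 0.7250] k=[82 82 81 68 53 25 4 9 0]
t=5: x=[82.0000 81.8550 79.2600 67.7100 51.1150 26.0150 7.7700 6.9700 1.3050] k=[82 82 81 64 55 28 13 11 5]
t=6: x=[82.0000 81.8550 78.6800 65.1600 52.3900 29.7400 14.8850 10.4200 5.8700] k=[82 81 76 63 56 33 16 8 7]
t=7: x=[81.8550 80.4200 74.8400 63.8700 53.6800 33.8700 17.3050 9.0150 7.1450] k=[79 76 76 68 56 34 15 4 6]
t=8: x=[78.5650 76.4350 74.8400 67.4200 54.5500 34.4350 16.1600 5.8850 5.7100] k=[78 78 73 72 56 32 20 10 6]
t=9: x=[78.0000 77.2750 73.5800 69.8250 54.8400 33.7400 20.2900 10.8700 6.5800] k=[77 81 77 73 54 31 16 14 4]
t=10: x=[77.5800 79.8400 77.0000 70.8250 53.4200 32.1600 17.8850 12.8400 5.4500] k=[78 82 72 72 56 31 15 18 10]
t=11: x=[78.5800 79.9700 73.4500 69.6800 54.6950 32.3050 17.7550 16.4050 11.1600] k=[75 75 74 72 55 31 18 11 11]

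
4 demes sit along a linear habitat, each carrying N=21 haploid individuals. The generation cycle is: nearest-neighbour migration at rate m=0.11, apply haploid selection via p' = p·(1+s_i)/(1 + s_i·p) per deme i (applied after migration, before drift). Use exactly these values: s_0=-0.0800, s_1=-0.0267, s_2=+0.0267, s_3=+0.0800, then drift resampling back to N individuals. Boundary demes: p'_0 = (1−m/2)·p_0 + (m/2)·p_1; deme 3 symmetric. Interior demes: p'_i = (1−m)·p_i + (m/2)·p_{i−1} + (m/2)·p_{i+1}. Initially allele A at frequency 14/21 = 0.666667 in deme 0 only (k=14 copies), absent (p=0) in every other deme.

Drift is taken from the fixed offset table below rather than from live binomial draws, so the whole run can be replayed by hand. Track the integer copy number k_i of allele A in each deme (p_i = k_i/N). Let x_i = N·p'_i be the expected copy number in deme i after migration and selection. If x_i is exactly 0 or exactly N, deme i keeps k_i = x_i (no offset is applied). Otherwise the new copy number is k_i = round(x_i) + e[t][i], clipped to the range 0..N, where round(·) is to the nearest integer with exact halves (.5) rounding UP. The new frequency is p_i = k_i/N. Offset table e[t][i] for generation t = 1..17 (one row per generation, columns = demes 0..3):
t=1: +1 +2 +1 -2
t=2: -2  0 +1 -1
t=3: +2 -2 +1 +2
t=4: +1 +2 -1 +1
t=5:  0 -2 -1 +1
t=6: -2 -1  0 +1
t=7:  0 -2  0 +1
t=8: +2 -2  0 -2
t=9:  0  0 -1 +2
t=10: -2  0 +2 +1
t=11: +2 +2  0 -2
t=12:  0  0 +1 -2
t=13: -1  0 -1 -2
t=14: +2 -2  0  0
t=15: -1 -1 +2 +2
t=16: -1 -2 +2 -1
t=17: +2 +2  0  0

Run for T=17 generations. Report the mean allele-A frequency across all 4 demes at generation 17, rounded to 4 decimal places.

0.1786

t=0: k=[14 0 0 0]
t=1: x=[12.8176 0.7502 0.0000 0.0000] k=[14 3 0 0]
t=2: x=[12.9861 3.3629 0.1694 0.0000] k=[11 3 1 0]
t=3: x=[10.1224 3.2549 1.0817 0.0594] k=[12 1 2 2]
t=4: x=[10.9591 1.6191 1.9920 2.1437] k=[12 4 1 3]
t=5: x=[11.1251 4.1836 1.3069 3.0872] k=[11 2 0 4]
t=6: x=[10.0675 2.3284 0.3387 4.0244] k=[8 1 0 5]
t=7: x=[7.2151 1.2967 0.3387 5.0128] k=[7 0 0 6]
t=8: x=[6.2431 0.3749 0.3387 5.9941] k=[8 0 0 4]
t=9: x=[7.1614 0.4285 0.2258 4.0244] k=[7 0 0 6]
t=10: x=[6.2431 0.3749 0.3387 5.9941] k=[4 0 2 7]
t=11: x=[3.5284 0.3213 2.2167 7.0816] k=[6 2 2 5]
t=12: x=[5.4373 2.1668 2.2167 5.1274] k=[5 2 3 3]
t=13: x=[4.5317 2.1668 3.0124 3.2034] k=[4 2 2 1]
t=14: x=[3.6326 2.0592 1.9920 1.1348] k=[6 0 2 1]
t=15: x=[5.3316 0.4285 1.8796 1.1348] k=[4 0 4 3]
t=16: x=[3.5284 0.4285 3.8064 3.2614] k=[3 0 6 2]
t=17: x=[2.6367 0.4821 5.5570 2.3775] k=[5 2 6 2]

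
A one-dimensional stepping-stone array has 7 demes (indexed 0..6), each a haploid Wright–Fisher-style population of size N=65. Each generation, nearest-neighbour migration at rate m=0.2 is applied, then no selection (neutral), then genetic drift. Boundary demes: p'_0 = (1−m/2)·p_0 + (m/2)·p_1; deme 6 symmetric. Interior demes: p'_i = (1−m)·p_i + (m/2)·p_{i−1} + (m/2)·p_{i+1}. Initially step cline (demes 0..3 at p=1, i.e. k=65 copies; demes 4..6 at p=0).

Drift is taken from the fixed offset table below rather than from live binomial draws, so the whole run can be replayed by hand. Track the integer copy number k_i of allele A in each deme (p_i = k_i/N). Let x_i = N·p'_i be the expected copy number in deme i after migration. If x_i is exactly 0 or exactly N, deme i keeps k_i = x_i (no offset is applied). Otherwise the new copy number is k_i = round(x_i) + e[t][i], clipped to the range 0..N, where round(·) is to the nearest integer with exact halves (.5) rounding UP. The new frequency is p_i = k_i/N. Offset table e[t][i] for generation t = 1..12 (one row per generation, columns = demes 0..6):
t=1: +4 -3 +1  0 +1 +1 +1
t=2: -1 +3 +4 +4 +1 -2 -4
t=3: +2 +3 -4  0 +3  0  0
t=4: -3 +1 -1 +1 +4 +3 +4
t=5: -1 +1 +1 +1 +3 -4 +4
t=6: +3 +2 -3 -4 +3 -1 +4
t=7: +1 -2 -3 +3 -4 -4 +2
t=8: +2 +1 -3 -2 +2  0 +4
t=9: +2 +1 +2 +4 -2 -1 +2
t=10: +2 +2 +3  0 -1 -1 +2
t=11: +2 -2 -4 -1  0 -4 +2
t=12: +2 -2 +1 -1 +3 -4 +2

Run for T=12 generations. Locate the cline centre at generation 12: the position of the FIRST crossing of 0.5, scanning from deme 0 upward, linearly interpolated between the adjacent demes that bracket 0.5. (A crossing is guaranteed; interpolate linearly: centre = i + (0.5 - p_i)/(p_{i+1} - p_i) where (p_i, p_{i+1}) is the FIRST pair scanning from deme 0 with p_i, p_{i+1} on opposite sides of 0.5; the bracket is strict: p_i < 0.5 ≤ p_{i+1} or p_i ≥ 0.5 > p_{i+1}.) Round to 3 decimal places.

3.808

t=0: k=[65 65 65 65 0 0 0]
t=1: x=[65.0000 65.0000 65.0000 58.5000 6.5000 0.0000 0.0000] k=[65 65 65 59 8 0 0]
t=2: x=[65.0000 65.0000 64.4000 54.5000 12.3000 0.8000 0.0000] k=[65 65 65 59 13 0 0]
t=3: x=[65.0000 65.0000 64.4000 55.0000 16.3000 1.3000 0.0000] k=[65 65 60 55 19 1 0]
t=4: x=[65.0000 64.5000 60.0000 51.9000 20.8000 2.7000 0.1000] k=[65 65 59 53 25 6 4]
t=5: x=[65.0000 64.4000 59.0000 50.8000 25.9000 7.7000 4.2000] k=[65 65 60 52 29 4 8]
t=6: x=[65.0000 64.5000 59.7000 50.5000 28.8000 6.9000 7.6000] k=[65 65 57 47 32 6 12]
t=7: x=[65.0000 64.2000 56.8000 46.5000 30.9000 9.2000 11.4000] k=[65 62 54 50 27 5 13]
t=8: x=[64.7000 61.5000 54.4000 48.1000 27.1000 8.0000 12.2000] k=[65 63 51 46 29 8 16]
t=9: x=[64.8000 62.0000 51.7000 44.8000 28.6000 10.9000 15.2000] k=[65 63 54 49 27 10 17]
t=10: x=[64.8000 62.3000 54.4000 47.3000 27.5000 12.4000 16.3000] k=[65 64 57 47 27 11 18]
t=11: x=[64.9000 63.4000 56.7000 46.0000 27.4000 13.3000 17.3000] k=[65 61 53 45 27 9 19]
t=12: x=[64.6000 60.6000 53.0000 44.0000 27.0000 11.8000 18.0000] k=[65 59 54 43 30 8 20]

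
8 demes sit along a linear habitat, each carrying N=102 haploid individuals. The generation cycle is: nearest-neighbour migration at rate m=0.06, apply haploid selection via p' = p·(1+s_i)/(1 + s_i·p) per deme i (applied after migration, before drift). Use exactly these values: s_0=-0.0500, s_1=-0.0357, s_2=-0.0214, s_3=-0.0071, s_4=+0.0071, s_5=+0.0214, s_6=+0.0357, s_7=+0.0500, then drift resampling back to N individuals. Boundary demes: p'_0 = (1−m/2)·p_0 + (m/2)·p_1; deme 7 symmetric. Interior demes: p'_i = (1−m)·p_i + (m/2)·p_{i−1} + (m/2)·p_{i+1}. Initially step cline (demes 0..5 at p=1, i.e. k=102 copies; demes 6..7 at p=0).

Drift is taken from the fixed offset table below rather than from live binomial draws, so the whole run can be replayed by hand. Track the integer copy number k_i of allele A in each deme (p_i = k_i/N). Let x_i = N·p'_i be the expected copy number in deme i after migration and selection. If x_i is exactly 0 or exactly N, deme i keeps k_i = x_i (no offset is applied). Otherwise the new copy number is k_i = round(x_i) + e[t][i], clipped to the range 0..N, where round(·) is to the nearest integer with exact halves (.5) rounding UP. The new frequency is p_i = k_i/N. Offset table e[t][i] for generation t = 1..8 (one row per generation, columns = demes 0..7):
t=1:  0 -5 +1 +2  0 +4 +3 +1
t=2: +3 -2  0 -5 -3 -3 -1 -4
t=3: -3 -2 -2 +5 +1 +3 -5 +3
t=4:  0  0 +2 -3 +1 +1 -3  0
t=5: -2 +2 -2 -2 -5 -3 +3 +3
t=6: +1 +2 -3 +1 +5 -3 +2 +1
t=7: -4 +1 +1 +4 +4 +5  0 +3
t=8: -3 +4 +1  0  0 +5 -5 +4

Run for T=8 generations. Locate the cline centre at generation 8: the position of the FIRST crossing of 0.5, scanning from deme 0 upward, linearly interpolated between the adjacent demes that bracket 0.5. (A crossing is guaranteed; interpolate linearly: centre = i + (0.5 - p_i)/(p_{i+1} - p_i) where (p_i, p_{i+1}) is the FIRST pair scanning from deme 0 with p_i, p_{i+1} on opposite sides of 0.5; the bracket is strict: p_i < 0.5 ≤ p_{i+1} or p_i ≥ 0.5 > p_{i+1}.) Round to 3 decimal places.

t=0: k=[102 102 102 102 102 102 0 0]
t=1: x=[102.0000 102.0000 102.0000 102.0000 102.0000 99.0022 3.1659 0.0000] k=[102 102 102 102 102 102 6 0]
t=2: x=[102.0000 102.0000 102.0000 102.0000 102.0000 99.1787 8.9832 0.1890] k=[102 102 102 102 102 96 8 0]
t=3: x=[102.0000 102.0000 102.0000 102.0000 101.8213 93.7028 10.7322 0.2520] k=[102 102 102 102 102 97 6 3]
t=4: x=[102.0000 102.0000 102.0000 102.0000 101.8511 94.5672 8.9215 3.2396] k=[102 102 102 102 102 96 6 3]
t=5: x=[102.0000 102.0000 102.0000 102.0000 101.8213 93.6439 8.8906 3.2396] k=[102 102 102 102 97 91 12 6]
t=6: x=[102.0000 102.0000 102.0000 101.8489 97.0037 89.0513 14.6240 6.4694] k=[102 102 102 102 102 86 17 7]
t=7: x=[102.0000 102.0000 102.0000 102.0000 101.5234 84.7161 19.3132 7.6377] k=[102 102 102 102 102 90 19 11]
t=8: x=[102.0000 102.0000 102.0000 102.0000 101.6425 88.4803 21.4787 11.7373] k=[102 102 102 102 102 93 16 16]

5.545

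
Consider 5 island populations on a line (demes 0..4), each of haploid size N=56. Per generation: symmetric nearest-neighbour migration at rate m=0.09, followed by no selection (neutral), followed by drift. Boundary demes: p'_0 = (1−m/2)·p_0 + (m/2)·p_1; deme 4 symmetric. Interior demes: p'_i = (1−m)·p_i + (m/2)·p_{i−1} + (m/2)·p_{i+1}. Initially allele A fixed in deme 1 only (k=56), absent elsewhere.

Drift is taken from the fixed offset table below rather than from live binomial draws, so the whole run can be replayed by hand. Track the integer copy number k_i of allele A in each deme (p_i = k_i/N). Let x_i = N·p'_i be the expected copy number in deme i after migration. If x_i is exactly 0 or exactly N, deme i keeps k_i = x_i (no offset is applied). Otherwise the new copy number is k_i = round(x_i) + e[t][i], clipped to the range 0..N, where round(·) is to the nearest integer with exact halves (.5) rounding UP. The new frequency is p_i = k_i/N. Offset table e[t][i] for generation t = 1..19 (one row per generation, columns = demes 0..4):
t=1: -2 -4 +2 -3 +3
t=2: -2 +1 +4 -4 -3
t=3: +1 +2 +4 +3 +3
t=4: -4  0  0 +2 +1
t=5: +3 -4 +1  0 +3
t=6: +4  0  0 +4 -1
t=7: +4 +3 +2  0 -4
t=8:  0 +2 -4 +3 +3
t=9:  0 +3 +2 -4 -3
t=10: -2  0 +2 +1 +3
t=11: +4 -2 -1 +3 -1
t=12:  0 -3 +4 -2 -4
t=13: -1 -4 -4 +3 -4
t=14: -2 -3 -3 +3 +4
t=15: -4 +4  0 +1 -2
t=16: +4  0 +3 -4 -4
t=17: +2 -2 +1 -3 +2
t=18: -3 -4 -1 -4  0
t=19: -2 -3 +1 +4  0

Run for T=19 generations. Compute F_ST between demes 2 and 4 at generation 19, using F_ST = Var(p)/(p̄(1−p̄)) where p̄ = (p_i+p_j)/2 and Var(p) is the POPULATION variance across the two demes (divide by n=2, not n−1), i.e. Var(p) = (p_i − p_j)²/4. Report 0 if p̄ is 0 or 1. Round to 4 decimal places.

0.1293

t=0: k=[0 56 0 0 0]
t=1: x=[2.5200 50.9600 2.5200 0.0000 0.0000] k=[1 47 5 0 0]
t=2: x=[3.0700 43.0400 6.6650 0.2250 0.0000] k=[1 44 11 0 0]
t=3: x=[2.9350 40.5800 11.9900 0.4950 0.0000] k=[4 43 16 3 0]
t=4: x=[5.7550 40.0300 16.6300 3.4500 0.1350] k=[2 40 17 5 1]
t=5: x=[3.7100 37.2550 17.4950 5.3600 1.1800] k=[7 33 18 5 4]
t=6: x=[8.1700 31.1550 18.0900 5.5400 4.0450] k=[12 31 18 10 3]
t=7: x=[12.8550 29.5600 18.2250 10.0450 3.3150] k=[17 33 20 10 0]
t=8: x=[17.7200 31.6950 20.1350 10.0000 0.4500] k=[18 34 16 13 3]
t=9: x=[18.7200 32.4700 16.6750 12.6850 3.4500] k=[19 35 19 9 0]
t=10: x=[19.7200 33.5600 19.2700 9.0450 0.4050] k=[18 34 21 10 3]
t=11: x=[18.7200 32.6950 21.0900 10.1800 3.3150] k=[23 31 20 13 2]
t=12: x=[23.3600 30.1450 20.1800 12.8200 2.4950] k=[23 27 24 11 0]
t=13: x=[23.1800 26.6850 23.5500 11.0900 0.4950] k=[22 23 20 14 0]
t=14: x=[22.0450 22.8200 19.8650 13.6400 0.6300] k=[20 20 17 17 5]
t=15: x=[20.0000 19.8650 17.1350 16.4600 5.5400] k=[16 24 17 17 4]
t=16: x=[16.3600 23.3250 17.3150 16.4150 4.5850] k=[20 23 20 12 1]
t=17: x=[20.1350 22.7300 19.7750 11.8650 1.4950] k=[22 21 21 9 3]
t=18: x=[21.9550 21.0450 20.4600 9.2700 3.2700] k=[19 17 19 5 3]
t=19: x=[18.9100 17.1800 18.2800 5.5400 3.0900] k=[17 14 19 10 3]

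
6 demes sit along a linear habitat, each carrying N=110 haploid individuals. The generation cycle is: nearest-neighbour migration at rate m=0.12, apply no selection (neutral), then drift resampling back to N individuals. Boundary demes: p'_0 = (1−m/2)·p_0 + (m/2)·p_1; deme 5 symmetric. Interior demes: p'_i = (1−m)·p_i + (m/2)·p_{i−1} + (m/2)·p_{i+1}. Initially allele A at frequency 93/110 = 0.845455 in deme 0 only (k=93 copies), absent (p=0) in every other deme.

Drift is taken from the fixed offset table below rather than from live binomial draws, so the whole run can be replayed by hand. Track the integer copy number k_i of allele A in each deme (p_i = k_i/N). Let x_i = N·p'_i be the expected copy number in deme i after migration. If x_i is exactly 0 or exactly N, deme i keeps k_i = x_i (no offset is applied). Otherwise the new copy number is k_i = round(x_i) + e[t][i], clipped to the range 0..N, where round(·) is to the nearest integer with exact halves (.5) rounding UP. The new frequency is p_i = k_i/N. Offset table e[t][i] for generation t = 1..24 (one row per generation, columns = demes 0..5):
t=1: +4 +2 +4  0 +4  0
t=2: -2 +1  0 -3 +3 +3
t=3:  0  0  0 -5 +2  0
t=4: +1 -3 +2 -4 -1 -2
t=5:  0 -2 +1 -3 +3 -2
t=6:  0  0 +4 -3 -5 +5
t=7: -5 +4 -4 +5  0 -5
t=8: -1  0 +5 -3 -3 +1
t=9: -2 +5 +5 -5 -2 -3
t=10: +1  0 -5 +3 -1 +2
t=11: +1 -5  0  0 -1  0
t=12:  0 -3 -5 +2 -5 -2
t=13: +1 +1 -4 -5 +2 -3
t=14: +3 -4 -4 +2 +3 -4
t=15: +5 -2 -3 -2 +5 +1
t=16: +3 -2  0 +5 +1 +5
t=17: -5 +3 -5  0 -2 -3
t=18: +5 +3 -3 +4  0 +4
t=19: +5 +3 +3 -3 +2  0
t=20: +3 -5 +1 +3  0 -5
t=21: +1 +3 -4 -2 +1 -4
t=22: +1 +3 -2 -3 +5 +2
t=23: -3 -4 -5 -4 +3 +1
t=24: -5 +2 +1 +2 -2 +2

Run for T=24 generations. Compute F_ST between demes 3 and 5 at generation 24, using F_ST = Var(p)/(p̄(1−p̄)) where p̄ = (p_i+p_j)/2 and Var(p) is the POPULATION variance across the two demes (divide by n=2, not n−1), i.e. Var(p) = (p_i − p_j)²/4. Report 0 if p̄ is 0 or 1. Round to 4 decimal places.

t=0: k=[93 0 0 0 0 0]
t=1: x=[87.4200 5.5800 0.0000 0.0000 0.0000 0.0000] k=[91 8 0 0 0 0]
t=2: x=[86.0200 12.5000 0.4800 0.0000 0.0000 0.0000] k=[84 14 0 0 0 0]
t=3: x=[79.8000 17.3600 0.8400 0.0000 0.0000 0.0000] k=[80 17 1 0 0 0]
t=4: x=[76.2200 19.8200 1.9000 0.0600 0.0000 0.0000] k=[77 17 4 0 0 0]
t=5: x=[73.4000 19.8200 4.5400 0.2400 0.0000 0.0000] k=[73 18 6 0 0 0]
t=6: x=[69.7000 20.5800 6.3600 0.3600 0.0000 0.0000] k=[70 21 10 0 0 0]
t=7: x=[67.0600 23.2800 10.0600 0.6000 0.0000 0.0000] k=[62 27 6 6 0 0]
t=8: x=[59.9000 27.8400 7.2600 5.6400 0.3600 0.0000] k=[59 28 12 3 0 0]
t=9: x=[57.1400 28.9000 12.4200 3.3600 0.1800 0.0000] k=[55 34 17 0 0 0]
t=10: x=[53.7400 34.2400 17.0000 1.0200 0.0000 0.0000] k=[55 34 12 4 0 0]
t=11: x=[53.7400 33.9400 12.8400 4.2400 0.2400 0.0000] k=[55 29 13 4 0 0]
t=12: x=[53.4400 29.6000 13.4200 4.3000 0.2400 0.0000] k=[53 27 8 6 0 0]
t=13: x=[51.4400 27.4200 9.0200 5.7600 0.3600 0.0000] k=[52 28 5 1 2 0]
t=14: x=[50.5600 28.0600 6.1400 1.3000 1.8200 0.1200] k=[54 24 2 3 5 0]
t=15: x=[52.2000 24.4800 3.3800 3.0600 4.5800 0.3000] k=[57 22 0 1 10 1]
t=16: x=[54.9000 22.7800 1.3800 1.4800 8.9200 1.5400] k=[58 21 1 6 10 7]
t=17: x=[55.7800 22.0200 2.5000 5.9400 9.5800 7.1800] k=[51 25 0 6 8 4]
t=18: x=[49.4400 25.0600 1.8600 5.7600 7.6400 4.2400] k=[54 28 0 10 8 8]
t=19: x=[52.4400 27.8800 2.2800 9.2800 8.1200 8.0000] k=[57 31 5 6 10 8]
t=20: x=[55.4400 31.0000 6.6200 6.1800 9.6400 8.1200] k=[58 26 8 9 10 3]
t=21: x=[56.0800 26.8400 9.1400 9.0000 9.5200 3.4200] k=[57 30 5 7 11 0]
t=22: x=[55.3800 30.1200 6.6200 7.1200 10.1000 0.6600] k=[56 33 5 4 15 3]
t=23: x=[54.6200 32.7000 6.6200 4.7200 13.6200 3.7200] k=[52 29 2 1 17 5]
t=24: x=[50.6200 28.7600 3.5600 2.0200 15.3200 5.7200] k=[46 31 5 4 13 8]

0.0064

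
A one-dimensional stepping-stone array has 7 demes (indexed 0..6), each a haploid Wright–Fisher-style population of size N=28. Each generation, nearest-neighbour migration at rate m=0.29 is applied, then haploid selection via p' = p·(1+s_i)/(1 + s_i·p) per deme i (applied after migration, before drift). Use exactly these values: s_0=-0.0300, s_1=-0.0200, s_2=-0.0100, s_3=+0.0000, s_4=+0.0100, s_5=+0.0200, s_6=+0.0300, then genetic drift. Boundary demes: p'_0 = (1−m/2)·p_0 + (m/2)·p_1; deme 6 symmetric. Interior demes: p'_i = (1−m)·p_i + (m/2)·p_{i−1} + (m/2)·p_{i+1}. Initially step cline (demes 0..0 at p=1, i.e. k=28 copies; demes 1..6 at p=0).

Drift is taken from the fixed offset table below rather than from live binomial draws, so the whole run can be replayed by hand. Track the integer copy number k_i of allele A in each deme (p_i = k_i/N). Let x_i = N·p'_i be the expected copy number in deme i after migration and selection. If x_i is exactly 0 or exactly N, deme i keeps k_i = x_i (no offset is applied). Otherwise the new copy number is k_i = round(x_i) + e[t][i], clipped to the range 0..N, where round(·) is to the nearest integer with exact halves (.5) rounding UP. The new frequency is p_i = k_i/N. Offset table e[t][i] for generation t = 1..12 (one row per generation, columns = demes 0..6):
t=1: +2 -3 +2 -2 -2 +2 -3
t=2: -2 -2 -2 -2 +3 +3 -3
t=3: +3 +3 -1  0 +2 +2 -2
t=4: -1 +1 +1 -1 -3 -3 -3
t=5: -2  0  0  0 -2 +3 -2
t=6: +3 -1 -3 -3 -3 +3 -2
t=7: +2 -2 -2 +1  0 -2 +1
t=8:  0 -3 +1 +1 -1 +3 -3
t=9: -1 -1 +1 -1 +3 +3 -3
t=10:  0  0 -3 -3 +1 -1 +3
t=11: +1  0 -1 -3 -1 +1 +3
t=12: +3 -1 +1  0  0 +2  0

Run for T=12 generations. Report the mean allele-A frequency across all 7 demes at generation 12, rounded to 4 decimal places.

t=0: k=[28 0 0 0 0 0 0]
t=1: x=[23.8331 3.9904 0.0000 0.0000 0.0000 0.0000 0.0000] k=[26 1 0 0 0 0 0]
t=2: x=[22.2368 4.4045 0.1436 0.0000 0.0000 0.0000 0.0000] k=[20 2 0 0 0 0 0]
t=3: x=[17.1886 4.2467 0.2871 0.0000 0.0000 0.0000 0.0000] k=[20 7 0 0 0 0 0]
t=4: x=[17.9193 7.7562 1.0052 0.0000 0.0000 0.0000 0.0000] k=[17 9 2 0 0 0 0]
t=5: x=[15.6301 9.0210 2.7004 0.2900 0.0000 0.0000 0.0000] k=[14 9 3 0 0 0 0]
t=6: x=[13.0625 8.7331 3.4048 0.4350 0.0000 0.0000 0.0000] k=[16 8 0 0 0 0 0]
t=7: x=[14.6274 7.8851 1.1489 0.0000 0.0000 0.0000 0.0000] k=[17 6 0 0 0 0 0]
t=8: x=[15.1936 6.6223 0.8616 0.0000 0.0000 0.0000 0.0000] k=[15 4 2 0 0 0 0]
t=9: x=[13.1923 5.2187 1.9814 0.2900 0.0000 0.0000 0.0000] k=[12 4 3 0 0 0 0]
t=10: x=[10.6384 4.9324 2.6855 0.4350 0.0000 0.0000 0.0000] k=[11 5 0 0 0 0 0]
t=11: x=[9.9339 5.0607 0.7179 0.0000 0.0000 0.0000 0.0000] k=[11 5 0 0 0 0 0]
t=12: x=[9.9339 5.0607 0.7179 0.0000 0.0000 0.0000 0.0000] k=[13 4 2 0 0 0 0]

0.0969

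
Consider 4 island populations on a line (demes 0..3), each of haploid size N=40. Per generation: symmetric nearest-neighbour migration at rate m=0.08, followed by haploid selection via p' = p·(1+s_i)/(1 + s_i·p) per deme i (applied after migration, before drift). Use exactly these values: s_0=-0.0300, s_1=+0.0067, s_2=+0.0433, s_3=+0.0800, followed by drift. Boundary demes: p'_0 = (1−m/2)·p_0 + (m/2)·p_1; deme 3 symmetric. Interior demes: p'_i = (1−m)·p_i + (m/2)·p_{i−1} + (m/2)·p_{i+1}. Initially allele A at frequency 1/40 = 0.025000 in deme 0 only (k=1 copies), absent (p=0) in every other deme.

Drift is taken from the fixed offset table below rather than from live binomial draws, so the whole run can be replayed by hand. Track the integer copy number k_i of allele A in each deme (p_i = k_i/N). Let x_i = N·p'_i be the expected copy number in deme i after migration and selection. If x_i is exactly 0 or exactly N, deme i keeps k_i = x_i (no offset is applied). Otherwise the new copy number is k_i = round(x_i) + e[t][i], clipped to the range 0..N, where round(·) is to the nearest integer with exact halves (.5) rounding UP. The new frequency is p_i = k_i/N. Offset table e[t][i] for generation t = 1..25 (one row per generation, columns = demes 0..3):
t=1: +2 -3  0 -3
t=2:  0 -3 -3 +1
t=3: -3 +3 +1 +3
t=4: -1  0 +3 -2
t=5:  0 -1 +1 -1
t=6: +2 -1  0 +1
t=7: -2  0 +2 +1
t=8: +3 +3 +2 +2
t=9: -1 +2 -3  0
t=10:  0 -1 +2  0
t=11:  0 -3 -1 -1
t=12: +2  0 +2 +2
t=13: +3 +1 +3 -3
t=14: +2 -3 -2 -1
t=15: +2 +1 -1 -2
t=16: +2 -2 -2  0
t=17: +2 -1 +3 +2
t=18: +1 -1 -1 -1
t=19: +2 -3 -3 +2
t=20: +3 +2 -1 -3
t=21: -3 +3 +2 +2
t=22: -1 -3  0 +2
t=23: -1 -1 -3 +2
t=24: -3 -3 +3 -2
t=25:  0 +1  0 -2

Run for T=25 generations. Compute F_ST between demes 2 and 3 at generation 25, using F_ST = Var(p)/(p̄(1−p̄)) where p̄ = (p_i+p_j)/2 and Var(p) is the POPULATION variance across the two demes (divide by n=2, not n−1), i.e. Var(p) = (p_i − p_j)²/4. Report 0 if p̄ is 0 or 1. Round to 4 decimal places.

t=0: k=[1 0 0 0]
t=1: x=[0.9319 0.0403 0.0000 0.0000] k=[3 0 0 0]
t=2: x=[2.7996 0.1208 0.0000 0.0000] k=[3 0 0 0]
t=3: x=[2.7996 0.1208 0.0000 0.0000] k=[0 3 0 0]
t=4: x=[0.1164 2.7772 0.1252 0.0000] k=[0 3 3 0]
t=5: x=[0.1164 2.8979 2.9954 0.1296] k=[0 2 4 0]
t=6: x=[0.0776 2.0127 3.9069 0.1727] k=[2 1 4 1]
t=7: x=[1.9040 1.1675 3.9069 1.2069] k=[0 1 6 2]
t=8: x=[0.0388 1.1675 5.8485 2.3228] k=[3 4 8 4]
t=9: x=[2.9555 4.1447 7.9465 4.4557] k=[2 6 5 4]
t=10: x=[2.0986 5.8332 5.1884 4.3282] k=[2 5 7 4]
t=11: x=[2.0597 4.9891 7.0426 4.4132] k=[2 2 6 3]
t=12: x=[1.9429 2.1737 5.9310 3.3487] k=[4 2 8 5]
t=13: x=[3.8136 2.3346 7.9054 5.4736] k=[7 3 11 2]
t=14: x=[6.6690 3.5013 10.6479 2.5368] k=[9 1 9 2]
t=15: x=[8.4748 1.6505 8.6847 2.4512] k=[10 3 8 0]
t=16: x=[9.4976 3.5013 7.7412 0.3454] k=[11 2 6 0]
t=17: x=[10.4038 2.5358 5.8073 0.2591] k=[12 2 9 2]
t=18: x=[11.3508 2.6967 8.7257 2.4512] k=[12 2 8 1]
t=19: x=[11.3508 2.6565 7.7412 1.3789] k=[13 0 5 3]
t=20: x=[12.2200 0.7247 4.8993 3.3060] k=[15 3 4 0]
t=21: x=[14.2395 3.5415 3.9483 0.1727] k=[11 7 6 2]
t=22: x=[10.6010 7.1592 6.0958 2.3228] k=[10 4 6 4]
t=23: x=[9.5370 4.3458 6.0546 4.3707] k=[9 3 3 6]
t=24: x=[8.5534 3.2599 3.2441 6.2766] k=[6 0 6 4]
t=25: x=[5.6114 0.4832 5.8897 4.3707] k=[6 1 6 2]

0.0278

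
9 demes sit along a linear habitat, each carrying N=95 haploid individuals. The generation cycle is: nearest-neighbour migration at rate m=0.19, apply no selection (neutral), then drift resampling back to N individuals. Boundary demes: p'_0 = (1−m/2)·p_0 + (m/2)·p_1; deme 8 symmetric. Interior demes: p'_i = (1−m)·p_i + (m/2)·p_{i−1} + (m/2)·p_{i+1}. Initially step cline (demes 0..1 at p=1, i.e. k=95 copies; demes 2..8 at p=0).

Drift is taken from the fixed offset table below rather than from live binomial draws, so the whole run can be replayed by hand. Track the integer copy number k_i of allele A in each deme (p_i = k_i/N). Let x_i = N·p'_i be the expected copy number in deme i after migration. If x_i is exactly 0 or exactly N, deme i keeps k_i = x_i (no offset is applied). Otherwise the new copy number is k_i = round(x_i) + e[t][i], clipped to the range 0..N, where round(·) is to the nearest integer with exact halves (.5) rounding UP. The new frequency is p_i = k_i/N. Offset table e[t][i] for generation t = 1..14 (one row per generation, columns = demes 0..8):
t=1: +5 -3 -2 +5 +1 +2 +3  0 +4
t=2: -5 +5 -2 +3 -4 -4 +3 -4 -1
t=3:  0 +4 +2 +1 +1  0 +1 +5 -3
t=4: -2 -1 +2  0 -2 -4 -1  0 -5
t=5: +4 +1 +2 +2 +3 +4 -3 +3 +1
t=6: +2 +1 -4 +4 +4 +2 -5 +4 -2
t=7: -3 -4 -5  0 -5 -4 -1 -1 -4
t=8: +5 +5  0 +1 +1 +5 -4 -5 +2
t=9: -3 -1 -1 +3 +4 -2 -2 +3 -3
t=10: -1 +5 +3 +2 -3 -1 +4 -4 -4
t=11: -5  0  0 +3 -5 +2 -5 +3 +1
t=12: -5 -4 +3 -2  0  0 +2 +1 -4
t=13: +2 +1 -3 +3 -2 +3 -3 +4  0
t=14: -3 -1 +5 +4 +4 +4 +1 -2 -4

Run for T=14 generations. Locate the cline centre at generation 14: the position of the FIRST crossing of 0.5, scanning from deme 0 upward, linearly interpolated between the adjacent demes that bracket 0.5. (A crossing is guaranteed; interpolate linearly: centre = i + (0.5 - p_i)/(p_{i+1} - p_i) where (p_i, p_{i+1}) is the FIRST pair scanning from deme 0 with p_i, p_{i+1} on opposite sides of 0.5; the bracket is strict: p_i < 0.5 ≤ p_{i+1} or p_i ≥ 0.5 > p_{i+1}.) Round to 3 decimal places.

1.792

t=0: k=[95 95 0 0 0 0 0 0 0]
t=1: x=[95.0000 85.9750 9.0250 0.0000 0.0000 0.0000 0.0000 0.0000 0.0000] k=[95 83 7 0 0 0 0 0 0]
t=2: x=[93.8600 76.9200 13.5550 0.6650 0.0000 0.0000 0.0000 0.0000 0.0000] k=[89 82 12 4 0 0 0 0 0]
t=3: x=[88.3350 76.0150 17.8900 4.3800 0.3800 0.0000 0.0000 0.0000 0.0000] k=[88 80 20 5 1 0 0 0 0]
t=4: x=[87.2400 75.0600 24.2750 6.0450 1.2850 0.0950 0.0000 0.0000 0.0000] k=[85 74 26 6 0 0 0 0 0]
t=5: x=[83.9550 70.4850 28.6600 7.3300 0.5700 0.0000 0.0000 0.0000 0.0000] k=[88 71 31 9 4 0 0 0 0]
t=6: x=[86.3850 68.8150 32.7100 10.6150 4.0950 0.3800 0.0000 0.0000 0.0000] k=[88 70 29 15 8 2 0 0 0]
t=7: x=[86.2900 67.8150 31.5650 15.6650 8.0950 2.3800 0.1900 0.0000 0.0000] k=[83 64 27 16 3 0 0 0 0]
t=8: x=[81.1950 62.2900 29.4700 15.8100 3.9500 0.2850 0.0000 0.0000 0.0000] k=[86 67 29 17 5 5 0 0 0]
t=9: x=[84.1950 65.1950 31.4700 17.0000 6.1400 4.5250 0.4750 0.0000 0.0000] k=[81 64 30 20 10 3 0 0 0]
t=10: x=[79.3850 62.3850 32.2800 20.0000 10.2850 3.3800 0.2850 0.0000 0.0000] k=[78 67 35 22 7 2 4 0 0]
t=11: x=[76.9550 65.0050 36.8050 21.8100 7.9500 2.6650 3.4300 0.3800 0.0000] k=[72 65 37 25 3 5 0 3 0]
t=12: x=[71.3350 63.0050 38.5200 24.0500 5.2800 4.3350 0.7600 2.4300 0.2850] k=[66 59 42 22 5 4 3 3 0]
t=13: x=[65.3350 58.0500 41.7150 22.2850 6.5200 4.0000 3.0950 2.7150 0.2850] k=[67 59 39 25 5 7 0 7 0]
t=14: x=[66.2400 57.8600 39.5700 24.4300 7.0900 6.1450 1.3300 5.6700 0.6650] k=[63 57 45 28 11 10 2 4 0]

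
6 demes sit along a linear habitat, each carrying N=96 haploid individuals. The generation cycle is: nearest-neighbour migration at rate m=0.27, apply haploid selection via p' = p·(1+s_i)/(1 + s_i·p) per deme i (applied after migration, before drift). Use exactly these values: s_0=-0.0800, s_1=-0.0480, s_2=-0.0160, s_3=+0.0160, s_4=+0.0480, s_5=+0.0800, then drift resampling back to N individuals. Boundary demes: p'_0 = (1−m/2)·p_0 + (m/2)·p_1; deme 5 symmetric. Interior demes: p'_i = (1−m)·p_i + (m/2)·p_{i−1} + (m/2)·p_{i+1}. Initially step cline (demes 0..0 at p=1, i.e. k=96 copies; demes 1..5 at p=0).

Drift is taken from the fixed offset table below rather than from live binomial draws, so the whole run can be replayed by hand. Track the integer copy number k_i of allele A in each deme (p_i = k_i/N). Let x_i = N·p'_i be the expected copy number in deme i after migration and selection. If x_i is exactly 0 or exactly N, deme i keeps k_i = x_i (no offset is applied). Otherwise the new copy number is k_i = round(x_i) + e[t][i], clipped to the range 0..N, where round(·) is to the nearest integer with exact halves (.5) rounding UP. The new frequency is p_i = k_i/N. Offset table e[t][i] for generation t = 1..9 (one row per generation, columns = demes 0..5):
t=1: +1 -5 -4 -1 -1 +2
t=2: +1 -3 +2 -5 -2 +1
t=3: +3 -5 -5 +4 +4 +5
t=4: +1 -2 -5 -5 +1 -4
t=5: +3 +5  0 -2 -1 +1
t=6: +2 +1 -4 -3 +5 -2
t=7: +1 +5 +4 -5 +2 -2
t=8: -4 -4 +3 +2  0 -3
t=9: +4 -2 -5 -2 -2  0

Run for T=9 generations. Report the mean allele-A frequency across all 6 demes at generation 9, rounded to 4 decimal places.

t=0: k=[96 0 0 0 0 0]
t=1: x=[82.0765 12.4184 0.0000 0.0000 0.0000 0.0000] k=[83 7 0 0 0 0]
t=2: x=[71.2391 15.6596 0.9300 0.0000 0.0000 0.0000] k=[72 13 3 0 0 0]
t=3: x=[62.2331 18.8584 3.8844 0.4115 0.0000 0.0000] k=[65 14 0 4 0 0]
t=4: x=[56.1869 18.2566 2.3921 2.9653 0.5658 0.0000] k=[57 16 0 0 2 0]
t=5: x=[49.4694 18.6254 2.1262 0.2743 1.5290 0.2915] k=[52 24 2 0 1 1]
t=6: x=[46.2197 23.9158 4.6284 0.4115 0.9061 1.0791] k=[48 25 1 0 6 0]
t=7: x=[42.9087 23.9695 4.0421 0.9600 4.5802 0.8742] k=[44 29 8 0 7 0]
t=8: x=[40.0168 27.2206 9.6146 2.0567 5.3416 1.0198] k=[36 23 13 4 5 0]
t=9: x=[32.4309 22.5454 12.9532 5.4308 4.3819 0.7286] k=[36 21 8 3 2 1]

0.1233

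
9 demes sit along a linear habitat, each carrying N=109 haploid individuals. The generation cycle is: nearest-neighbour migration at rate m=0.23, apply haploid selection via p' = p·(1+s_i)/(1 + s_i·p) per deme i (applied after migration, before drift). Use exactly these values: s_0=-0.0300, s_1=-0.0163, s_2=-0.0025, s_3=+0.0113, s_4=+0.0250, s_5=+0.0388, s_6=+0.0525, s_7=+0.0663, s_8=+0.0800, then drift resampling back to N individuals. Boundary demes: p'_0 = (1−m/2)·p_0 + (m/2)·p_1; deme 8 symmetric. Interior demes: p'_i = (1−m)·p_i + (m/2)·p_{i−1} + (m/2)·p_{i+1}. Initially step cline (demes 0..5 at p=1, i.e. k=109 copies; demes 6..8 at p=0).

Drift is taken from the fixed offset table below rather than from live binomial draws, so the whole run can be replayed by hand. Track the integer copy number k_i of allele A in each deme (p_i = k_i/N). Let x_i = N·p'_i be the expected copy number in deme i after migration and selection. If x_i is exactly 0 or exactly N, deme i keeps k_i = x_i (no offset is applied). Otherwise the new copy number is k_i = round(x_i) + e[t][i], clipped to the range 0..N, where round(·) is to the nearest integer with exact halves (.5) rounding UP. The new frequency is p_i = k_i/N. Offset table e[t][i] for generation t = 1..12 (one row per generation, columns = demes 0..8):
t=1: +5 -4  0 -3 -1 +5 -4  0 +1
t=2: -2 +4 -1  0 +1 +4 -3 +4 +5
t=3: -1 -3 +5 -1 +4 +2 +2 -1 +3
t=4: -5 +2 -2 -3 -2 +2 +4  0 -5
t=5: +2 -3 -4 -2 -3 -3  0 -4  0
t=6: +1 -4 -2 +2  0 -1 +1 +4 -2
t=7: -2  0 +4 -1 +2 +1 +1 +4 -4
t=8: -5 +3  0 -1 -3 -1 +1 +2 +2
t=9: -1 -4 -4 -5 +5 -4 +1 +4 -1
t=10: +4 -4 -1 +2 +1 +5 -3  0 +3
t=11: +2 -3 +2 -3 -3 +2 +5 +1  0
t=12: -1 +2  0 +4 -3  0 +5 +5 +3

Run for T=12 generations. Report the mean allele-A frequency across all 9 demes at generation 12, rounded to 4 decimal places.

t=0: k=[109 109 109 109 109 109 0 0 0]
t=1: x=[109.0000 109.0000 109.0000 109.0000 109.0000 96.8811 13.1139 0.0000 0.0000] k=[109 109 109 109 109 102 9 0 0]
t=2: x=[109.0000 109.0000 109.0000 109.0000 108.2145 92.6462 19.4647 1.1029 0.0000] k=[109 109 109 109 109 97 16 5 0]
t=3: x=[109.0000 109.0000 109.0000 109.0000 107.6532 89.6776 25.0228 6.0463 0.6207] k=[109 109 109 109 109 92 27 5 4]
t=4: x=[109.0000 109.0000 109.0000 109.0000 107.0918 87.1525 33.1126 7.8711 4.4308] k=[109 109 109 109 105 89 37 8 0]
t=5: x=[109.0000 109.0000 109.0000 108.5451 103.7449 85.5678 40.9445 11.0356 0.9929] k=[109 109 109 107 101 83 41 7 1]
t=6: x=[109.0000 109.0000 108.7694 106.5669 99.8295 81.0386 43.2476 10.8303 1.8229] k=[109 109 107 109 100 80 44 15 0]
t=7: x=[109.0000 108.7662 107.4562 107.7490 98.9623 78.9948 46.1611 17.5341 1.8606] k=[109 109 109 107 101 80 47 22 0]
t=8: x=[109.0000 109.0000 108.7694 106.5669 99.4915 79.4471 49.2980 23.5070 2.7273] k=[109 109 109 106 96 78 50 26 5]
t=9: x=[109.0000 109.0000 108.6541 105.2360 95.3771 77.7061 51.8490 27.6486 7.9649] k=[109 109 105 100 100 74 53 32 7]
t=10: x=[109.0000 108.5324 104.8751 100.6619 97.2710 75.4652 54.3940 32.9981 10.5883] k=[109 105 104 103 98 80 51 33 14]
t=11: x=[108.5258 105.2865 103.9880 102.6079 96.7756 79.5601 53.6581 34.3776 17.2746] k=[109 102 106 100 94 82 59 35 17]
t=12: x=[108.1703 103.1750 104.8400 100.0923 93.6388 81.5246 60.2672 37.2476 20.3113] k=[107 105 105 104 91 82 65 42 23]

0.7380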